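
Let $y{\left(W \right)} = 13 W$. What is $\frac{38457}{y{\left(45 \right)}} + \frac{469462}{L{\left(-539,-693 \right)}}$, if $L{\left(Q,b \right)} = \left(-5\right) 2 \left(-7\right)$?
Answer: $\frac{440202}{65} \approx 6772.3$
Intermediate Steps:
$L{\left(Q,b \right)} = 70$ ($L{\left(Q,b \right)} = \left(-10\right) \left(-7\right) = 70$)
$\frac{38457}{y{\left(45 \right)}} + \frac{469462}{L{\left(-539,-693 \right)}} = \frac{38457}{13 \cdot 45} + \frac{469462}{70} = \frac{38457}{585} + 469462 \cdot \frac{1}{70} = 38457 \cdot \frac{1}{585} + \frac{33533}{5} = \frac{4273}{65} + \frac{33533}{5} = \frac{440202}{65}$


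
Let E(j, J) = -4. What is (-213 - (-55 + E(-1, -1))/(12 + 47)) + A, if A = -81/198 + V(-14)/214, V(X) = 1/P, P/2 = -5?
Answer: -5000121/23540 ≈ -212.41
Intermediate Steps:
P = -10 (P = 2*(-5) = -10)
V(X) = -⅒ (V(X) = 1/(-10) = -⅒)
A = -9641/23540 (A = -81/198 - ⅒/214 = -81*1/198 - ⅒*1/214 = -9/22 - 1/2140 = -9641/23540 ≈ -0.40956)
(-213 - (-55 + E(-1, -1))/(12 + 47)) + A = (-213 - (-55 - 4)/(12 + 47)) - 9641/23540 = (-213 - (-59)/59) - 9641/23540 = (-213 - 1*(-1)) - 9641/23540 = (-213 + 1) - 9641/23540 = -212 - 9641/23540 = -5000121/23540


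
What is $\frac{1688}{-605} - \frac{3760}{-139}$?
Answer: $\frac{2040168}{84095} \approx 24.26$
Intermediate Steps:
$\frac{1688}{-605} - \frac{3760}{-139} = 1688 \left(- \frac{1}{605}\right) - - \frac{3760}{139} = - \frac{1688}{605} + \frac{3760}{139} = \frac{2040168}{84095}$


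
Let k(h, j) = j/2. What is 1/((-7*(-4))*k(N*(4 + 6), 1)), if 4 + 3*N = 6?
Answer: 1/14 ≈ 0.071429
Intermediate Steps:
N = 2/3 (N = -4/3 + (1/3)*6 = -4/3 + 2 = 2/3 ≈ 0.66667)
k(h, j) = j/2 (k(h, j) = j*(1/2) = j/2)
1/((-7*(-4))*k(N*(4 + 6), 1)) = 1/((-7*(-4))*((1/2)*1)) = 1/(28*(1/2)) = 1/14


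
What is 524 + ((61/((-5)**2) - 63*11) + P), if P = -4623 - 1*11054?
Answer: -396089/25 ≈ -15844.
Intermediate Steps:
P = -15677 (P = -4623 - 11054 = -15677)
524 + ((61/((-5)**2) - 63*11) + P) = 524 + ((61/((-5)**2) - 63*11) - 15677) = 524 + ((61/25 - 693) - 15677) = 524 + (-17264/25 - 15677) = 524 - 409189/25 = -396089/25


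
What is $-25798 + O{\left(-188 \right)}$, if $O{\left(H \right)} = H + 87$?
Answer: $-25899$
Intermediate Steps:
$O{\left(H \right)} = 87 + H$
$-25798 + O{\left(-188 \right)} = -25798 + \left(87 - 188\right) = -25798 - 101 = -25899$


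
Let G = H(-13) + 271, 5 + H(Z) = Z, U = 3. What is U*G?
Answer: 759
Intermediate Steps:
H(Z) = -5 + Z
G = 253 (G = (-5 - 13) + 271 = -18 + 271 = 253)
U*G = 3*253 = 759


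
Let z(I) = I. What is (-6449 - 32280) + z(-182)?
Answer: -38911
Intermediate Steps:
(-6449 - 32280) + z(-182) = (-6449 - 32280) - 182 = -38729 - 182 = -38911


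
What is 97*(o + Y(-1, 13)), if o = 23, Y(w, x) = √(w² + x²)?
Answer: 2231 + 97*√170 ≈ 3495.7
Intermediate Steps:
97*(o + Y(-1, 13)) = 97*(23 + √((-1)² + 13²)) = 97*(23 + √(1 + 169)) = 97*(23 + √170) = 2231 + 97*√170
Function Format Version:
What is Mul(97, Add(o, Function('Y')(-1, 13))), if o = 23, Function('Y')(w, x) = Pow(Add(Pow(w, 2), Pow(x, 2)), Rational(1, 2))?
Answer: Add(2231, Mul(97, Pow(170, Rational(1, 2)))) ≈ 3495.7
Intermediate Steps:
Mul(97, Add(o, Function('Y')(-1, 13))) = Mul(97, Add(23, Pow(Add(Pow(-1, 2), Pow(13, 2)), Rational(1, 2)))) = Mul(97, Add(23, Pow(Add(1, 169), Rational(1, 2)))) = Mul(97, Add(23, Pow(170, Rational(1, 2)))) = Add(2231, Mul(97, Pow(170, Rational(1, 2))))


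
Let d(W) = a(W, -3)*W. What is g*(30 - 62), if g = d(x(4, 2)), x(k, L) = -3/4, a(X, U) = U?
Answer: -72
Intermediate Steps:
x(k, L) = -¾ (x(k, L) = -3*¼ = -¾)
d(W) = -3*W
g = 9/4 (g = -3*(-¾) = 9/4 ≈ 2.2500)
g*(30 - 62) = 9*(30 - 62)/4 = (9/4)*(-32) = -72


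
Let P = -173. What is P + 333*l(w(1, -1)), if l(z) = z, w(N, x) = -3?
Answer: -1172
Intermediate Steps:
P + 333*l(w(1, -1)) = -173 + 333*(-3) = -173 - 999 = -1172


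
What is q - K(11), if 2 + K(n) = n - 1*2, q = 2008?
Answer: 2001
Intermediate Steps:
K(n) = -4 + n (K(n) = -2 + (n - 1*2) = -2 + (n - 2) = -2 + (-2 + n) = -4 + n)
q - K(11) = 2008 - (-4 + 11) = 2008 - 1*7 = 2008 - 7 = 2001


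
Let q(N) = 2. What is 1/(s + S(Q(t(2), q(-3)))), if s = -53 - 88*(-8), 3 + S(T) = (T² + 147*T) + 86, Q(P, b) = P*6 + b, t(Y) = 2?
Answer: 1/2988 ≈ 0.00033467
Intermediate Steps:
Q(P, b) = b + 6*P (Q(P, b) = 6*P + b = b + 6*P)
S(T) = 83 + T² + 147*T (S(T) = -3 + ((T² + 147*T) + 86) = -3 + (86 + T² + 147*T) = 83 + T² + 147*T)
s = 651 (s = -53 + 704 = 651)
1/(s + S(Q(t(2), q(-3)))) = 1/(651 + (83 + (2 + 6*2)² + 147*(2 + 6*2))) = 1/(651 + (83 + (2 + 12)² + 147*(2 + 12))) = 1/(651 + (83 + 14² + 147*14)) = 1/(651 + (83 + 196 + 2058)) = 1/(651 + 2337) = 1/2988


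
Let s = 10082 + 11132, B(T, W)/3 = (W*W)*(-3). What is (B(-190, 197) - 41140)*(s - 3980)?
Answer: -6728515514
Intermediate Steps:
B(T, W) = -9*W**2 (B(T, W) = 3*((W*W)*(-3)) = 3*(W**2*(-3)) = 3*(-3*W**2) = -9*W**2)
s = 21214
(B(-190, 197) - 41140)*(s - 3980) = (-9*197**2 - 41140)*(21214 - 3980) = (-9*38809 - 41140)*17234 = (-349281 - 41140)*17234 = -390421*17234 = -6728515514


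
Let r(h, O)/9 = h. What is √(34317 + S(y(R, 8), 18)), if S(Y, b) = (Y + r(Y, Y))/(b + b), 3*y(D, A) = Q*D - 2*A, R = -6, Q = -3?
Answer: 2*√694923/9 ≈ 185.25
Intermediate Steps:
r(h, O) = 9*h
y(D, A) = -D - 2*A/3 (y(D, A) = (-3*D - 2*A)/3 = -D - 2*A/3)
S(Y, b) = 5*Y/b (S(Y, b) = (Y + 9*Y)/(b + b) = (10*Y)/((2*b)) = (10*Y)*(1/(2*b)) = 5*Y/b)
√(34317 + S(y(R, 8), 18)) = √(34317 + 5*(-1*(-6) - ⅔*8)/18) = √(34317 + 5*(6 - 16/3)*(1/18)) = √(34317 + 5*(⅔)*(1/18)) = √(34317 + 5/27) = √(926564/27) = 2*√694923/9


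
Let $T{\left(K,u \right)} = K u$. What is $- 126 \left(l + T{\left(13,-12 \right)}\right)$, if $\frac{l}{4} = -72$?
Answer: $55944$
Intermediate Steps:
$l = -288$ ($l = 4 \left(-72\right) = -288$)
$- 126 \left(l + T{\left(13,-12 \right)}\right) = - 126 \left(-288 + 13 \left(-12\right)\right) = - 126 \left(-288 - 156\right) = \left(-126\right) \left(-444\right) = 55944$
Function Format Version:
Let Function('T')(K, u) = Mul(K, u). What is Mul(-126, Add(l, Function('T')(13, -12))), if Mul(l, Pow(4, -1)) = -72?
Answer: 55944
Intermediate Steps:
l = -288 (l = Mul(4, -72) = -288)
Mul(-126, Add(l, Function('T')(13, -12))) = Mul(-126, Add(-288, Mul(13, -12))) = Mul(-126, Add(-288, -156)) = Mul(-126, -444) = 55944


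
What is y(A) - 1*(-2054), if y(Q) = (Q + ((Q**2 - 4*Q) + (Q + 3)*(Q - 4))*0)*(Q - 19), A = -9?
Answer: 2306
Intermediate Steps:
y(Q) = Q*(-19 + Q) (y(Q) = (Q + ((Q**2 - 4*Q) + (3 + Q)*(-4 + Q))*0)*(-19 + Q) = (Q + ((Q**2 - 4*Q) + (-4 + Q)*(3 + Q))*0)*(-19 + Q) = (Q + (Q**2 - 4*Q + (-4 + Q)*(3 + Q))*0)*(-19 + Q) = (Q + 0)*(-19 + Q) = Q*(-19 + Q))
y(A) - 1*(-2054) = -9*(-19 - 9) - 1*(-2054) = -9*(-28) + 2054 = 252 + 2054 = 2306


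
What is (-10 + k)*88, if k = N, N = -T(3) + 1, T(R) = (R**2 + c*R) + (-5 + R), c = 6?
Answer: -2992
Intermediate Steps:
T(R) = -5 + R**2 + 7*R (T(R) = (R**2 + 6*R) + (-5 + R) = -5 + R**2 + 7*R)
N = -24 (N = -(-5 + 3**2 + 7*3) + 1 = -(-5 + 9 + 21) + 1 = -1*25 + 1 = -25 + 1 = -24)
k = -24
(-10 + k)*88 = (-10 - 24)*88 = -34*88 = -2992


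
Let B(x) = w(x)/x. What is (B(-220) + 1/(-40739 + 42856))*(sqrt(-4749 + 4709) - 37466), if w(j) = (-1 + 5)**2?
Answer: 28654678/10585 - 16826*I*sqrt(10)/116435 ≈ 2707.1 - 0.45698*I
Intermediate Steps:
w(j) = 16 (w(j) = 4**2 = 16)
B(x) = 16/x
(B(-220) + 1/(-40739 + 42856))*(sqrt(-4749 + 4709) - 37466) = (16/(-220) + 1/(-40739 + 42856))*(sqrt(-4749 + 4709) - 37466) = (16*(-1/220) + 1/2117)*(sqrt(-40) - 37466) = (-4/55 + 1/2117)*(2*I*sqrt(10) - 37466) = -8413*(-37466 + 2*I*sqrt(10))/116435 = 28654678/10585 - 16826*I*sqrt(10)/116435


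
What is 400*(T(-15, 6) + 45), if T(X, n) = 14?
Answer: 23600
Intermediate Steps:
400*(T(-15, 6) + 45) = 400*(14 + 45) = 400*59 = 23600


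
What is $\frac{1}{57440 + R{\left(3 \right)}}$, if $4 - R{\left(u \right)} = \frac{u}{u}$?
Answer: $\frac{1}{57443} \approx 1.7409 \cdot 10^{-5}$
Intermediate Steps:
$R{\left(u \right)} = 3$ ($R{\left(u \right)} = 4 - \frac{u}{u} = 4 - 1 = 3$)
$\frac{1}{57440 + R{\left(3 \right)}} = \frac{1}{57440 + 3} = \frac{1}{57443}$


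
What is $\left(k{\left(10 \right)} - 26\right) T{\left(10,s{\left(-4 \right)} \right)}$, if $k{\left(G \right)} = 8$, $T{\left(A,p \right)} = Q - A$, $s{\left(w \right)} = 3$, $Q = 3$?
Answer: $126$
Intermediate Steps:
$T{\left(A,p \right)} = 3 - A$
$\left(k{\left(10 \right)} - 26\right) T{\left(10,s{\left(-4 \right)} \right)} = \left(8 - 26\right) \left(3 - 10\right) = - 18 \left(3 - 10\right) = \left(-18\right) \left(-7\right) = 126$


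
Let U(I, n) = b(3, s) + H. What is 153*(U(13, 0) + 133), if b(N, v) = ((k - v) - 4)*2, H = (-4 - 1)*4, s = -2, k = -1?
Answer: 16371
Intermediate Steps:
H = -20 (H = -5*4 = -20)
b(N, v) = -10 - 2*v (b(N, v) = ((-1 - v) - 4)*2 = (-5 - v)*2 = -10 - 2*v)
U(I, n) = -26 (U(I, n) = (-10 - 2*(-2)) - 20 = (-10 + 4) - 20 = -6 - 20 = -26)
153*(U(13, 0) + 133) = 153*(-26 + 133) = 153*107 = 16371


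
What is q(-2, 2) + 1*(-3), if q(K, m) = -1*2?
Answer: -5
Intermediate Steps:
q(K, m) = -2
q(-2, 2) + 1*(-3) = -2 + 1*(-3) = -2 - 3 = -5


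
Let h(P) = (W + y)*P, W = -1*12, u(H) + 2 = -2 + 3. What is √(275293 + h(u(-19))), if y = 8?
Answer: √275297 ≈ 524.69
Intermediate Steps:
u(H) = -1 (u(H) = -2 + (-2 + 3) = -2 + 1 = -1)
W = -12
h(P) = -4*P (h(P) = (-12 + 8)*P = -4*P)
√(275293 + h(u(-19))) = √(275293 - 4*(-1)) = √(275293 + 4) = √275297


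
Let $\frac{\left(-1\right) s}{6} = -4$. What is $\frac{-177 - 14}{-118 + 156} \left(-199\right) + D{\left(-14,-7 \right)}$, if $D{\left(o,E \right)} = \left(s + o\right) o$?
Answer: $\frac{32689}{38} \approx 860.24$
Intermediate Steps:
$s = 24$ ($s = \left(-6\right) \left(-4\right) = 24$)
$D{\left(o,E \right)} = o \left(24 + o\right)$ ($D{\left(o,E \right)} = \left(24 + o\right) o = o \left(24 + o\right)$)
$\frac{-177 - 14}{-118 + 156} \left(-199\right) + D{\left(-14,-7 \right)} = \frac{-177 - 14}{-118 + 156} \left(-199\right) - 14 \left(24 - 14\right) = - \frac{191}{38} \left(-199\right) - 140 = \left(-191\right) \frac{1}{38} \left(-199\right) - 140 = \left(- \frac{191}{38}\right) \left(-199\right) - 140 = \frac{38009}{38} - 140 = \frac{32689}{38}$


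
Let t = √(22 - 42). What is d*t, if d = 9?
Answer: 18*I*√5 ≈ 40.249*I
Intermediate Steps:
t = 2*I*√5 (t = √(-20) = 2*I*√5 ≈ 4.4721*I)
d*t = 9*(2*I*√5) = 18*I*√5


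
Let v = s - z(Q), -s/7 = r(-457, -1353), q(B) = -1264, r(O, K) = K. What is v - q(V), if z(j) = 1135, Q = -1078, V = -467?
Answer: 9600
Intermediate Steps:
s = 9471 (s = -7*(-1353) = 9471)
v = 8336 (v = 9471 - 1*1135 = 9471 - 1135 = 8336)
v - q(V) = 8336 - 1*(-1264) = 8336 + 1264 = 9600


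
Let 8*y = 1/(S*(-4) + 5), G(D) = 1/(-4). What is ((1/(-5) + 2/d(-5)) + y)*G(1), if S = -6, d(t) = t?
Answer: 691/4640 ≈ 0.14892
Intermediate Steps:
G(D) = -¼
y = 1/232 (y = 1/(8*(-6*(-4) + 5)) = 1/(8*(24 + 5)) = (⅛)/29 = (⅛)*(1/29) = 1/232 ≈ 0.0043103)
((1/(-5) + 2/d(-5)) + y)*G(1) = ((1/(-5) + 2/(-5)) + 1/232)*(-¼) = ((1*(-⅕) + 2*(-⅕)) + 1/232)*(-¼) = ((-⅕ - ⅖) + 1/232)*(-¼) = (-⅗ + 1/232)*(-¼) = -691/1160*(-¼) = 691/4640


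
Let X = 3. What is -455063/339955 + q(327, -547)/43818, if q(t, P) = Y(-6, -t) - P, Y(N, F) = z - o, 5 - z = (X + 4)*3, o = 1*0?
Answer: -940925449/709340390 ≈ -1.3265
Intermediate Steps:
o = 0
z = -16 (z = 5 - (3 + 4)*3 = 5 - 7*3 = 5 - 1*21 = 5 - 21 = -16)
Y(N, F) = -16 (Y(N, F) = -16 - 1*0 = -16 + 0 = -16)
q(t, P) = -16 - P
-455063/339955 + q(327, -547)/43818 = -455063/339955 + (-16 - 1*(-547))/43818 = -455063*1/339955 + (-16 + 547)*(1/43818) = -65009/48565 + 531*(1/43818) = -65009/48565 + 177/14606 = -940925449/709340390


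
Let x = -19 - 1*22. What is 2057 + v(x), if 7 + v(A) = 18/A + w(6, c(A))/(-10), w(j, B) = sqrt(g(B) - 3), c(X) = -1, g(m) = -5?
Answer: 84032/41 - I*sqrt(2)/5 ≈ 2049.6 - 0.28284*I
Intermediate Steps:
x = -41 (x = -19 - 22 = -41)
w(j, B) = 2*I*sqrt(2) (w(j, B) = sqrt(-5 - 3) = sqrt(-8) = 2*I*sqrt(2))
v(A) = -7 + 18/A - I*sqrt(2)/5 (v(A) = -7 + (18/A + (2*I*sqrt(2))/(-10)) = -7 + (18/A + (2*I*sqrt(2))*(-1/10)) = -7 + (18/A - I*sqrt(2)/5) = -7 + 18/A - I*sqrt(2)/5)
2057 + v(x) = 2057 + (-7 + 18/(-41) - I*sqrt(2)/5) = 2057 + (-7 + 18*(-1/41) - I*sqrt(2)/5) = 2057 + (-7 - 18/41 - I*sqrt(2)/5) = 2057 + (-305/41 - I*sqrt(2)/5) = 84032/41 - I*sqrt(2)/5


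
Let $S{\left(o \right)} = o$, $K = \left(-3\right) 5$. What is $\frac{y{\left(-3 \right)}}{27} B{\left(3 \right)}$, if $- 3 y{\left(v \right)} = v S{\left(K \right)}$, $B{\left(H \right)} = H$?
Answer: $- \frac{5}{3} \approx -1.6667$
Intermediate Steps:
$K = -15$
$y{\left(v \right)} = 5 v$ ($y{\left(v \right)} = - \frac{v \left(-15\right)}{3} = - \frac{\left(-15\right) v}{3} = 5 v$)
$\frac{y{\left(-3 \right)}}{27} B{\left(3 \right)} = \frac{5 \left(-3\right)}{27} \cdot 3 = \left(-15\right) \frac{1}{27} \cdot 3 = \left(- \frac{5}{9}\right) 3 = - \frac{5}{3}$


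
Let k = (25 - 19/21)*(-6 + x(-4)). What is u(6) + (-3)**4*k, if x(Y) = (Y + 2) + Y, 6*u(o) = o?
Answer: -163937/7 ≈ -23420.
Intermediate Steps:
u(o) = o/6
x(Y) = 2 + 2*Y (x(Y) = (2 + Y) + Y = 2 + 2*Y)
k = -2024/7 (k = (25 - 19/21)*(-6 + (2 + 2*(-4))) = (25 - 19*1/21)*(-6 + (2 - 8)) = (25 - 19/21)*(-6 - 6) = (506/21)*(-12) = -2024/7 ≈ -289.14)
u(6) + (-3)**4*k = (1/6)*6 + (-3)**4*(-2024/7) = 1 + 81*(-2024/7) = 1 - 163944/7 = -163937/7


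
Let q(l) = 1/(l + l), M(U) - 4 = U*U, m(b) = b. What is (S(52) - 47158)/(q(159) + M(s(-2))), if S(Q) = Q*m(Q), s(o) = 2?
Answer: -14136372/2545 ≈ -5554.6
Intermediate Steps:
M(U) = 4 + U² (M(U) = 4 + U*U = 4 + U²)
q(l) = 1/(2*l)
S(Q) = Q² (S(Q) = Q*Q = Q²)
(S(52) - 47158)/(q(159) + M(s(-2))) = (52² - 47158)/((½)/159 + (4 + 2²)) = (2704 - 47158)/((½)*(1/159) + (4 + 4)) = -44454/(1/318 + 8) = -44454/2545/318 = -44454*318/2545 = -14136372/2545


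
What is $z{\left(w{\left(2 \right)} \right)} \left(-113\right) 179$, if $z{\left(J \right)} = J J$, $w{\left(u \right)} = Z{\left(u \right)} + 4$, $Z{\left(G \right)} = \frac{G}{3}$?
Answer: $- \frac{3964492}{9} \approx -4.405 \cdot 10^{5}$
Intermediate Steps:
$Z{\left(G \right)} = \frac{G}{3}$ ($Z{\left(G \right)} = G \frac{1}{3} = \frac{G}{3}$)
$w{\left(u \right)} = 4 + \frac{u}{3}$ ($w{\left(u \right)} = \frac{u}{3} + 4 = 4 + \frac{u}{3}$)
$z{\left(J \right)} = J^{2}$
$z{\left(w{\left(2 \right)} \right)} \left(-113\right) 179 = \left(4 + \frac{1}{3} \cdot 2\right)^{2} \left(-113\right) 179 = \left(4 + \frac{2}{3}\right)^{2} \left(-113\right) 179 = \left(\frac{14}{3}\right)^{2} \left(-113\right) 179 = \frac{196}{9} \left(-113\right) 179 = \left(- \frac{22148}{9}\right) 179 = - \frac{3964492}{9}$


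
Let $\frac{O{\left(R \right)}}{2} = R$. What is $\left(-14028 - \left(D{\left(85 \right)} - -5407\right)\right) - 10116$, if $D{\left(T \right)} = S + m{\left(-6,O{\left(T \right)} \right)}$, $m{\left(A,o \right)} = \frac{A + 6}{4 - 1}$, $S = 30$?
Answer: $-29581$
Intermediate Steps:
$O{\left(R \right)} = 2 R$
$m{\left(A,o \right)} = 2 + \frac{A}{3}$ ($m{\left(A,o \right)} = \frac{6 + A}{3} = \left(6 + A\right) \frac{1}{3} = 2 + \frac{A}{3}$)
$D{\left(T \right)} = 30$ ($D{\left(T \right)} = 30 + \left(2 + \frac{1}{3} \left(-6\right)\right) = 30 + \left(2 - 2\right) = 30 + 0 = 30$)
$\left(-14028 - \left(D{\left(85 \right)} - -5407\right)\right) - 10116 = \left(-14028 - \left(30 - -5407\right)\right) - 10116 = \left(-14028 - \left(30 + 5407\right)\right) - 10116 = \left(-14028 - 5437\right) - 10116 = -19465 - 10116 = -29581$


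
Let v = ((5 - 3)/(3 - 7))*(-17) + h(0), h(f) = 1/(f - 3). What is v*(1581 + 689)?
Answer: 55615/3 ≈ 18538.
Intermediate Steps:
h(f) = 1/(-3 + f)
v = 49/6 (v = ((5 - 3)/(3 - 7))*(-17) + 1/(-3 + 0) = (2/(-4))*(-17) + 1/(-3) = (2*(-¼))*(-17) - ⅓ = -½*(-17) - ⅓ = 17/2 - ⅓ = 49/6 ≈ 8.1667)
v*(1581 + 689) = 49*(1581 + 689)/6 = (49/6)*2270 = 55615/3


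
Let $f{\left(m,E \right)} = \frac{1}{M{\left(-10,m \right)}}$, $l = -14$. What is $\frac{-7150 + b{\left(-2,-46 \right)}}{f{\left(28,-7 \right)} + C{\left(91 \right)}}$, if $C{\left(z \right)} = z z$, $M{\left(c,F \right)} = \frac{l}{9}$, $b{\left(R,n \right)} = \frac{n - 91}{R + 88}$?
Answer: $- \frac{4305259}{4984775} \approx -0.86368$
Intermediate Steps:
$b{\left(R,n \right)} = \frac{-91 + n}{88 + R}$
$M{\left(c,F \right)} = - \frac{14}{9}$
$f{\left(m,E \right)} = - \frac{9}{14}$ ($f{\left(m,E \right)} = \frac{1}{- \frac{14}{9}} = - \frac{9}{14}$)
$C{\left(z \right)} = z^{2}$
$\frac{-7150 + b{\left(-2,-46 \right)}}{f{\left(28,-7 \right)} + C{\left(91 \right)}} = \frac{-7150 + \frac{-91 - 46}{88 - 2}}{- \frac{9}{14} + 91^{2}} = \frac{-7150 + \frac{1}{86} \left(-137\right)}{- \frac{9}{14} + 8281} = \frac{-7150 + \frac{1}{86} \left(-137\right)}{\frac{115925}{14}} = \left(-7150 - \frac{137}{86}\right) \frac{14}{115925} = \left(- \frac{615037}{86}\right) \frac{14}{115925} = - \frac{4305259}{4984775}$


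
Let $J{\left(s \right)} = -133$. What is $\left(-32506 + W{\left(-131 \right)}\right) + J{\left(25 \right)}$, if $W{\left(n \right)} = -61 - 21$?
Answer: $-32721$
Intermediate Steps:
$W{\left(n \right)} = -82$ ($W{\left(n \right)} = -61 - 21 = -82$)
$\left(-32506 + W{\left(-131 \right)}\right) + J{\left(25 \right)} = \left(-32506 - 82\right) - 133 = -32588 - 133 = -32721$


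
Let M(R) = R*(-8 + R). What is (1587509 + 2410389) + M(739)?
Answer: 4538107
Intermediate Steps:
(1587509 + 2410389) + M(739) = (1587509 + 2410389) + 739*(-8 + 739) = 3997898 + 739*731 = 3997898 + 540209 = 4538107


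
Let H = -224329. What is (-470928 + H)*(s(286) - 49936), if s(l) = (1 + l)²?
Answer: -22549270281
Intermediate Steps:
(-470928 + H)*(s(286) - 49936) = (-470928 - 224329)*((1 + 286)² - 49936) = -695257*(287² - 49936) = -695257*(82369 - 49936) = -695257*32433 = -22549270281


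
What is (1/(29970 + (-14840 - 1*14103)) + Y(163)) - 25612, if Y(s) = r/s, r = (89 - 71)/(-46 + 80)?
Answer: -72887052990/2845817 ≈ -25612.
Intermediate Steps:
r = 9/17 (r = 18/34 = 18*(1/34) = 9/17 ≈ 0.52941)
Y(s) = 9/(17*s)
(1/(29970 + (-14840 - 1*14103)) + Y(163)) - 25612 = (1/(29970 + (-14840 - 1*14103)) + (9/17)/163) - 25612 = (1/(29970 + (-14840 - 14103)) + (9/17)*(1/163)) - 25612 = (1/(29970 - 28943) + 9/2771) - 25612 = (1/1027 + 9/2771) - 25612 = 12014/2845817 - 25612 = -72887052990/2845817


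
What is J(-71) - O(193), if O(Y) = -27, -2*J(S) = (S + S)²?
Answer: -10055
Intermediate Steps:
J(S) = -2*S² (J(S) = -(S + S)²/2 = -4*S²/2 = -2*S²)
J(-71) - O(193) = -2*(-71)² - 1*(-27) = -2*5041 + 27 = -10082 + 27 = -10055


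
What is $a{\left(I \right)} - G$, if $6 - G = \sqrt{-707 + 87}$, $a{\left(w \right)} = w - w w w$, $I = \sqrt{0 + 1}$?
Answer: $-6 + 2 i \sqrt{155} \approx -6.0 + 24.9 i$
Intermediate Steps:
$I = 1$ ($I = \sqrt{1} = 1$)
$a{\left(w \right)} = w - w^{3}$ ($a{\left(w \right)} = w - w^{2} w = w - w^{3}$)
$G = 6 - 2 i \sqrt{155}$ ($G = 6 - \sqrt{-707 + 87} = 6 - \sqrt{-620} = 6 - 2 i \sqrt{155} \approx 6.0 - 24.9 i$)
$a{\left(I \right)} - G = \left(1 - 1^{3}\right) - \left(6 - 2 i \sqrt{155}\right) = \left(1 - 1\right) - \left(6 - 2 i \sqrt{155}\right) = 0 - \left(6 - 2 i \sqrt{155}\right) = -6 + 2 i \sqrt{155}$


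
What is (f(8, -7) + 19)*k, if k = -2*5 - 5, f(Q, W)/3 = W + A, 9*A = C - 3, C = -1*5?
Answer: 70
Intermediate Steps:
C = -5
A = -8/9 (A = (-5 - 3)/9 = (1/9)*(-8) = -8/9 ≈ -0.88889)
f(Q, W) = -8/3 + 3*W (f(Q, W) = 3*(W - 8/9) = 3*(-8/9 + W) = -8/3 + 3*W)
k = -15 (k = -10 - 5 = -15)
(f(8, -7) + 19)*k = ((-8/3 + 3*(-7)) + 19)*(-15) = ((-8/3 - 21) + 19)*(-15) = (-71/3 + 19)*(-15) = -14/3*(-15) = 70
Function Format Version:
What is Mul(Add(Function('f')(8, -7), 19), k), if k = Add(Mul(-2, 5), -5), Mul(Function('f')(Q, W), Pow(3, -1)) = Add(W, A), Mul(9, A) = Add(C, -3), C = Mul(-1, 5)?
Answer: 70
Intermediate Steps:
C = -5
A = Rational(-8, 9) (A = Mul(Rational(1, 9), Add(-5, -3)) = Mul(Rational(1, 9), -8) = Rational(-8, 9) ≈ -0.88889)
Function('f')(Q, W) = Add(Rational(-8, 3), Mul(3, W)) (Function('f')(Q, W) = Mul(3, Add(W, Rational(-8, 9))) = Mul(3, Add(Rational(-8, 9), W)) = Add(Rational(-8, 3), Mul(3, W)))
k = -15 (k = Add(-10, -5) = -15)
Mul(Add(Function('f')(8, -7), 19), k) = Mul(Add(Add(Rational(-8, 3), Mul(3, -7)), 19), -15) = Mul(Add(Add(Rational(-8, 3), -21), 19), -15) = Mul(Add(Rational(-71, 3), 19), -15) = Mul(Rational(-14, 3), -15) = 70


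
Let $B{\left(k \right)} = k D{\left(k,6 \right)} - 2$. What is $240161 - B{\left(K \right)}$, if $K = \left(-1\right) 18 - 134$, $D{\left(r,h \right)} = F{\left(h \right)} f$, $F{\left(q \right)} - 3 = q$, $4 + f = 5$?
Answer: $241531$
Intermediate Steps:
$f = 1$ ($f = -4 + 5 = 1$)
$F{\left(q \right)} = 3 + q$
$D{\left(r,h \right)} = 3 + h$ ($D{\left(r,h \right)} = \left(3 + h\right) 1 = 3 + h$)
$K = -152$ ($K = -18 - 134 = -152$)
$B{\left(k \right)} = -2 + 9 k$ ($B{\left(k \right)} = k \left(3 + 6\right) - 2 = k 9 - 2 = 9 k - 2 = -2 + 9 k$)
$240161 - B{\left(K \right)} = 240161 - \left(-2 + 9 \left(-152\right)\right) = 240161 - \left(-2 - 1368\right) = 240161 - -1370 = 240161 + 1370 = 241531$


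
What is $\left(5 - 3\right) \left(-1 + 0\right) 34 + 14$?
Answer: $-54$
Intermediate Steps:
$\left(5 - 3\right) \left(-1 + 0\right) 34 + 14 = 2 \left(-1\right) 34 + 14 = \left(-2\right) 34 + 14 = -68 + 14 = -54$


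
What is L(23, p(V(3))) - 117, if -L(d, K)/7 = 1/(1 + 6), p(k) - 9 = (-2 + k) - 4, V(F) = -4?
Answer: -118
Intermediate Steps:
p(k) = 3 + k (p(k) = 9 + ((-2 + k) - 4) = 9 + (-6 + k) = 3 + k)
L(d, K) = -1 (L(d, K) = -7/(1 + 6) = -7/7 = -7*⅐ = -1)
L(23, p(V(3))) - 117 = -1 - 117 = -118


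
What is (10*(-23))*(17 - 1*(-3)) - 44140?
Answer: -48740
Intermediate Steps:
(10*(-23))*(17 - 1*(-3)) - 44140 = -230*(17 + 3) - 44140 = -230*20 - 44140 = -4600 - 44140 = -48740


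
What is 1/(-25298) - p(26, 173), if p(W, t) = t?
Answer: -4376555/25298 ≈ -173.00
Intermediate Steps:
1/(-25298) - p(26, 173) = 1/(-25298) - 1*173 = -1/25298 - 173 = -4376555/25298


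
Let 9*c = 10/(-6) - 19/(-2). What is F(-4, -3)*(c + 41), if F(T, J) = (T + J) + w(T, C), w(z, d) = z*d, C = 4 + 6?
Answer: -106267/54 ≈ -1967.9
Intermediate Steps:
C = 10
c = 47/54 (c = (10/(-6) - 19/(-2))/9 = (10*(-1/6) - 19*(-1/2))/9 = (-5/3 + 19/2)/9 = (1/9)*(47/6) = 47/54 ≈ 0.87037)
w(z, d) = d*z
F(T, J) = J + 11*T (F(T, J) = (T + J) + 10*T = (J + T) + 10*T = J + 11*T)
F(-4, -3)*(c + 41) = (-3 + 11*(-4))*(47/54 + 41) = (-3 - 44)*(2261/54) = -47*2261/54 = -106267/54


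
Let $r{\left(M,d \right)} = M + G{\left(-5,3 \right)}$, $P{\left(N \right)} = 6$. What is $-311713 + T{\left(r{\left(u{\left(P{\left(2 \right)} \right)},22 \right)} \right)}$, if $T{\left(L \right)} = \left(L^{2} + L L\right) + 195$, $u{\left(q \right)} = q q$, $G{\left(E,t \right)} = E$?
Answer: $-309596$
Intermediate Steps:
$u{\left(q \right)} = q^{2}$
$r{\left(M,d \right)} = -5 + M$ ($r{\left(M,d \right)} = M - 5 = -5 + M$)
$T{\left(L \right)} = 195 + 2 L^{2}$ ($T{\left(L \right)} = \left(L^{2} + L^{2}\right) + 195 = 2 L^{2} + 195 = 195 + 2 L^{2}$)
$-311713 + T{\left(r{\left(u{\left(P{\left(2 \right)} \right)},22 \right)} \right)} = -311713 + \left(195 + 2 \left(-5 + 6^{2}\right)^{2}\right) = -311713 + \left(195 + 2 \left(-5 + 36\right)^{2}\right) = -311713 + \left(195 + 2 \cdot 31^{2}\right) = -311713 + \left(195 + 2 \cdot 961\right) = -311713 + \left(195 + 1922\right) = -311713 + 2117 = -309596$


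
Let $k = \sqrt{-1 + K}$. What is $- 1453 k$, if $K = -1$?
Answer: $- 1453 i \sqrt{2} \approx - 2054.9 i$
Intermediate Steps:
$k = i \sqrt{2}$ ($k = \sqrt{-1 - 1} = \sqrt{-2} = i \sqrt{2} \approx 1.4142 i$)
$- 1453 k = - 1453 i \sqrt{2}$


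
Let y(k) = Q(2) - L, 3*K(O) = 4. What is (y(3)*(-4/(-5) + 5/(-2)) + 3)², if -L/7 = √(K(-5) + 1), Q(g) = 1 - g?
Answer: 52877/150 - 5593*√21/150 ≈ 181.64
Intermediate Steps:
K(O) = 4/3 (K(O) = (⅓)*4 = 4/3)
L = -7*√21/3 (L = -7*√(4/3 + 1) = -7*√21/3 ≈ -10.693)
y(k) = -1 + 7*√21/3 (y(k) = (1 - 1*2) - (-7)*√21/3 = (1 - 2) + 7*√21/3 = -1 + 7*√21/3)
(y(3)*(-4/(-5) + 5/(-2)) + 3)² = ((-1 + 7*√21/3)*(-4/(-5) + 5/(-2)) + 3)² = ((-1 + 7*√21/3)*(-4*(-⅕) + 5*(-½)) + 3)² = ((-1 + 7*√21/3)*(⅘ - 5/2) + 3)² = ((-1 + 7*√21/3)*(-17/10) + 3)² = ((17/10 - 119*√21/30) + 3)² = (47/10 - 119*√21/30)²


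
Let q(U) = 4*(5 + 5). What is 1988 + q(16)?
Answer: 2028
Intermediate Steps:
q(U) = 40 (q(U) = 4*10 = 40)
1988 + q(16) = 1988 + 40 = 2028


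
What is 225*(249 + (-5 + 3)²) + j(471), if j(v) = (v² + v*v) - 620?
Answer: 499987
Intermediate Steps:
j(v) = -620 + 2*v² (j(v) = (v² + v²) - 620 = 2*v² - 620 = -620 + 2*v²)
225*(249 + (-5 + 3)²) + j(471) = 225*(249 + (-5 + 3)²) + (-620 + 2*471²) = 225*(249 + (-2)²) + (-620 + 2*221841) = 225*(249 + 4) + (-620 + 443682) = 225*253 + 443062 = 56925 + 443062 = 499987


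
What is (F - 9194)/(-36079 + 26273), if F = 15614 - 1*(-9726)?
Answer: -8073/4903 ≈ -1.6465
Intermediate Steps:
F = 25340 (F = 15614 + 9726 = 25340)
(F - 9194)/(-36079 + 26273) = (25340 - 9194)/(-36079 + 26273) = 16146/(-9806) = 16146*(-1/9806) = -8073/4903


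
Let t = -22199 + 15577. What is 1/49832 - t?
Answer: 329987505/49832 ≈ 6622.0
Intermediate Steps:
t = -6622
1/49832 - t = 1/49832 - 1*(-6622) = 1/49832 + 6622 = 329987505/49832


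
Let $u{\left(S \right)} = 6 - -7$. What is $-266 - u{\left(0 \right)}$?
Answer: $-279$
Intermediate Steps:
$u{\left(S \right)} = 13$ ($u{\left(S \right)} = 6 + 7 = 13$)
$-266 - u{\left(0 \right)} = -266 - 13 = -279$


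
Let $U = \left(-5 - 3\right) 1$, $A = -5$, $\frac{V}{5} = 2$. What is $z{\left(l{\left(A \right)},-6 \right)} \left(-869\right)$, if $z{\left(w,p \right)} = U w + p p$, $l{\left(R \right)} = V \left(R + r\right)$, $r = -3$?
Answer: $-587444$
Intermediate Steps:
$V = 10$ ($V = 5 \cdot 2 = 10$)
$l{\left(R \right)} = -30 + 10 R$ ($l{\left(R \right)} = 10 \left(R - 3\right) = 10 \left(-3 + R\right) = -30 + 10 R$)
$U = -8$ ($U = \left(-8\right) 1 = -8$)
$z{\left(w,p \right)} = p^{2} - 8 w$ ($z{\left(w,p \right)} = - 8 w + p p = - 8 w + p^{2} = p^{2} - 8 w$)
$z{\left(l{\left(A \right)},-6 \right)} \left(-869\right) = \left(\left(-6\right)^{2} - 8 \left(-30 + 10 \left(-5\right)\right)\right) \left(-869\right) = \left(36 - 8 \left(-30 - 50\right)\right) \left(-869\right) = \left(36 - -640\right) \left(-869\right) = \left(36 + 640\right) \left(-869\right) = 676 \left(-869\right) = -587444$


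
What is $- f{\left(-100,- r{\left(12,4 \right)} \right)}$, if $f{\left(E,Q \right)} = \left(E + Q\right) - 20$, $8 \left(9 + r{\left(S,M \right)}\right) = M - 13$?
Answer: $\frac{879}{8} \approx 109.88$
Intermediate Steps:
$r{\left(S,M \right)} = - \frac{85}{8} + \frac{M}{8}$ ($r{\left(S,M \right)} = -9 + \frac{M - 13}{8} = -9 + \frac{-13 + M}{8} = -9 + \left(- \frac{13}{8} + \frac{M}{8}\right) = - \frac{85}{8} + \frac{M}{8}$)
$f{\left(E,Q \right)} = -20 + E + Q$
$- f{\left(-100,- r{\left(12,4 \right)} \right)} = - (-20 - 100 - \left(- \frac{85}{8} + \frac{1}{8} \cdot 4\right)) = - (-20 - 100 - \left(- \frac{85}{8} + \frac{1}{2}\right)) = - (-20 - 100 - - \frac{81}{8}) = - (-20 - 100 + \frac{81}{8}) = \left(-1\right) \left(- \frac{879}{8}\right) = \frac{879}{8}$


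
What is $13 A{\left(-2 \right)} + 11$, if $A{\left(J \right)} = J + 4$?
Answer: $37$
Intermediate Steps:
$A{\left(J \right)} = 4 + J$
$13 A{\left(-2 \right)} + 11 = 13 \left(4 - 2\right) + 11 = 13 \cdot 2 + 11 = 26 + 11 = 37$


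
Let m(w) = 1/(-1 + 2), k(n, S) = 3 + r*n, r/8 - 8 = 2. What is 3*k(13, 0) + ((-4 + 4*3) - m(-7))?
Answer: 3136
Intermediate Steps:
r = 80 (r = 64 + 8*2 = 64 + 16 = 80)
k(n, S) = 3 + 80*n
m(w) = 1 (m(w) = 1/1 = 1)
3*k(13, 0) + ((-4 + 4*3) - m(-7)) = 3*(3 + 80*13) + ((-4 + 4*3) - 1*1) = 3*(3 + 1040) + ((-4 + 12) - 1) = 3*1043 + (8 - 1) = 3129 + 7 = 3136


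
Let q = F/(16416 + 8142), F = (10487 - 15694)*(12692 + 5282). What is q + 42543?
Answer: 475590188/12279 ≈ 38732.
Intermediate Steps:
F = -93590618 (F = -5207*17974 = -93590618)
q = -46795309/12279 (q = -93590618/(16416 + 8142) = -93590618/24558 = -93590618*1/24558 = -46795309/12279 ≈ -3811.0)
q + 42543 = -46795309/12279 + 42543 = 475590188/12279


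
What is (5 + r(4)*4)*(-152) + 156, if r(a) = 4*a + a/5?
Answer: -54092/5 ≈ -10818.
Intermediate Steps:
r(a) = 21*a/5 (r(a) = 4*a + a*(⅕) = 4*a + a/5 = 21*a/5)
(5 + r(4)*4)*(-152) + 156 = (5 + ((21/5)*4)*4)*(-152) + 156 = (5 + (84/5)*4)*(-152) + 156 = (5 + 336/5)*(-152) + 156 = (361/5)*(-152) + 156 = -54872/5 + 156 = -54092/5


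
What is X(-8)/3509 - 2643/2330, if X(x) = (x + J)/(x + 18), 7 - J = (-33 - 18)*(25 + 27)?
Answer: -393482/371635 ≈ -1.0588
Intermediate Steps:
J = 2659 (J = 7 - (-33 - 18)*(25 + 27) = 7 - (-51)*52 = 7 - 1*(-2652) = 7 + 2652 = 2659)
X(x) = (2659 + x)/(18 + x) (X(x) = (x + 2659)/(x + 18) = (2659 + x)/(18 + x))
X(-8)/3509 - 2643/2330 = ((2659 - 8)/(18 - 8))/3509 - 2643/2330 = (2651/10)*(1/3509) - 2643*1/2330 = ((1/10)*2651)*(1/3509) - 2643/2330 = (2651/10)*(1/3509) - 2643/2330 = 241/3190 - 2643/2330 = -393482/371635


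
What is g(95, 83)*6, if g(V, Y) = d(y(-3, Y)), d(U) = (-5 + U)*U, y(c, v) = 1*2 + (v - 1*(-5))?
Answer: 45900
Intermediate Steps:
y(c, v) = 7 + v (y(c, v) = 2 + (v + 5) = 2 + (5 + v) = 7 + v)
d(U) = U*(-5 + U)
g(V, Y) = (2 + Y)*(7 + Y) (g(V, Y) = (7 + Y)*(-5 + (7 + Y)) = (7 + Y)*(2 + Y) = (2 + Y)*(7 + Y))
g(95, 83)*6 = ((2 + 83)*(7 + 83))*6 = (85*90)*6 = 7650*6 = 45900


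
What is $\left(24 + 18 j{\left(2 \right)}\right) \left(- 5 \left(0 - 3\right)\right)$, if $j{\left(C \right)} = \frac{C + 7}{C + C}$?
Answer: $\frac{1935}{2} \approx 967.5$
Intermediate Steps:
$j{\left(C \right)} = \frac{7 + C}{2 C}$
$\left(24 + 18 j{\left(2 \right)}\right) \left(- 5 \left(0 - 3\right)\right) = \left(24 + 18 \frac{7 + 2}{2 \cdot 2}\right) \left(- 5 \left(0 - 3\right)\right) = \left(24 + 18 \cdot \frac{1}{2} \cdot \frac{1}{2} \cdot 9\right) \left(\left(-5\right) \left(-3\right)\right) = \left(24 + 18 \cdot \frac{9}{4}\right) 15 = \left(24 + \frac{81}{2}\right) 15 = \frac{129}{2} \cdot 15 = \frac{1935}{2}$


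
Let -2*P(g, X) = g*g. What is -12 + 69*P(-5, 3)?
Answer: -1749/2 ≈ -874.50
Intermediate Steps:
P(g, X) = -g**2/2 (P(g, X) = -g*g/2 = -g**2/2)
-12 + 69*P(-5, 3) = -12 + 69*(-1/2*(-5)**2) = -12 + 69*(-1/2*25) = -12 + 69*(-25/2) = -12 - 1725/2 = -1749/2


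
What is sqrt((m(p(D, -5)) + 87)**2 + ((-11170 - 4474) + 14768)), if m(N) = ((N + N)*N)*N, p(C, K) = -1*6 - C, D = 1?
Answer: 5*sqrt(14317) ≈ 598.27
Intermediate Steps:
p(C, K) = -6 - C
m(N) = 2*N**3 (m(N) = ((2*N)*N)*N = (2*N**2)*N = 2*N**3)
sqrt((m(p(D, -5)) + 87)**2 + ((-11170 - 4474) + 14768)) = sqrt((2*(-6 - 1*1)**3 + 87)**2 + ((-11170 - 4474) + 14768)) = sqrt((2*(-6 - 1)**3 + 87)**2 + (-15644 + 14768)) = sqrt((2*(-7)**3 + 87)**2 - 876) = sqrt((2*(-343) + 87)**2 - 876) = sqrt((-686 + 87)**2 - 876) = sqrt((-599)**2 - 876) = sqrt(358801 - 876) = sqrt(357925) = 5*sqrt(14317)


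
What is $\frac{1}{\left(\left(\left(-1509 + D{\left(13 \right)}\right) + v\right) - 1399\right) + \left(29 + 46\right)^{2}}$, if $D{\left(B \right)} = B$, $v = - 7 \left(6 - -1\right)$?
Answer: $\frac{1}{2681} \approx 0.000373$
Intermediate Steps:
$v = -49$ ($v = - 7 \left(6 + 1\right) = \left(-7\right) 7 = -49$)
$\frac{1}{\left(\left(\left(-1509 + D{\left(13 \right)}\right) + v\right) - 1399\right) + \left(29 + 46\right)^{2}} = \frac{1}{\left(\left(\left(-1509 + 13\right) - 49\right) - 1399\right) + \left(29 + 46\right)^{2}} = \frac{1}{\left(\left(-1496 - 49\right) - 1399\right) + 75^{2}} = \frac{1}{\left(-1545 - 1399\right) + 5625} = \frac{1}{-2944 + 5625} = \frac{1}{2681}$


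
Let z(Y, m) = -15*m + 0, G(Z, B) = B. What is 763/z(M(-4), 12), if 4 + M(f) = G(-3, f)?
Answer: -763/180 ≈ -4.2389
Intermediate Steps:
M(f) = -4 + f
z(Y, m) = -15*m
763/z(M(-4), 12) = 763/((-15*12)) = 763/(-180) = 763*(-1/180) = -763/180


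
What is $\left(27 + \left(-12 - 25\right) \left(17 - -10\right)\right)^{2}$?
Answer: $944784$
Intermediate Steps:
$\left(27 + \left(-12 - 25\right) \left(17 - -10\right)\right)^{2} = \left(27 - 37 \left(17 + 10\right)\right)^{2} = \left(27 - 999\right)^{2} = \left(-972\right)^{2} = 944784$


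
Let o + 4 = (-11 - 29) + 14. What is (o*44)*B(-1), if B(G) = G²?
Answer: -1320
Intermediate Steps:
o = -30 (o = -4 + ((-11 - 29) + 14) = -4 + (-40 + 14) = -4 - 26 = -30)
(o*44)*B(-1) = -30*44*(-1)² = -1320*1 = -1320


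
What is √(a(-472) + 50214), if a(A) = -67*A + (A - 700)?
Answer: √80666 ≈ 284.02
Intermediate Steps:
a(A) = -700 - 66*A (a(A) = -67*A + (-700 + A) = -700 - 66*A)
√(a(-472) + 50214) = √((-700 - 66*(-472)) + 50214) = √((-700 + 31152) + 50214) = √(30452 + 50214) = √80666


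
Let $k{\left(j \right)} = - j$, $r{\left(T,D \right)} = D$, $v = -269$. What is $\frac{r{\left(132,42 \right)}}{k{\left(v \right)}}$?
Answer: $\frac{42}{269} \approx 0.15613$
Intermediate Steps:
$\frac{r{\left(132,42 \right)}}{k{\left(v \right)}} = \frac{42}{\left(-1\right) \left(-269\right)} = \frac{42}{269}$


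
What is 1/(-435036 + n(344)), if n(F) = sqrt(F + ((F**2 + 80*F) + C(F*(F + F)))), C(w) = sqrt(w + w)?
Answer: -15537/6759149086 - sqrt(36722)/94628087204 ≈ -2.3007e-6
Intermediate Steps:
C(w) = sqrt(2)*sqrt(w) (C(w) = sqrt(2*w) = sqrt(2)*sqrt(w))
n(F) = sqrt(F**2 + 2*sqrt(F**2) + 81*F) (n(F) = sqrt(F + ((F**2 + 80*F) + sqrt(2)*sqrt(F*(F + F)))) = sqrt(F + ((F**2 + 80*F) + sqrt(2)*sqrt(F*(2*F)))) = sqrt(F + ((F**2 + 80*F) + sqrt(2)*sqrt(2*F**2))) = sqrt(F + ((F**2 + 80*F) + sqrt(2)*(sqrt(2)*sqrt(F**2)))) = sqrt(F + ((F**2 + 80*F) + 2*sqrt(F**2))) = sqrt(F + (F**2 + 2*sqrt(F**2) + 80*F)) = sqrt(F**2 + 2*sqrt(F**2) + 81*F))
1/(-435036 + n(344)) = 1/(-435036 + sqrt(344**2 + 2*sqrt(344**2) + 81*344)) = 1/(-435036 + sqrt(118336 + 2*sqrt(118336) + 27864)) = 1/(-435036 + sqrt(118336 + 2*344 + 27864)) = 1/(-435036 + sqrt(118336 + 688 + 27864)) = 1/(-435036 + sqrt(146888)) = 1/(-435036 + 2*sqrt(36722))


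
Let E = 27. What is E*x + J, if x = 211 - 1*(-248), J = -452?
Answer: 11941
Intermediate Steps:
x = 459 (x = 211 + 248 = 459)
E*x + J = 27*459 - 452 = 12393 - 452 = 11941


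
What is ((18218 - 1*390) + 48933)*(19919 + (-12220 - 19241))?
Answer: -770555462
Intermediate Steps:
((18218 - 1*390) + 48933)*(19919 + (-12220 - 19241)) = ((18218 - 390) + 48933)*(19919 - 31461) = (17828 + 48933)*(-11542) = 66761*(-11542) = -770555462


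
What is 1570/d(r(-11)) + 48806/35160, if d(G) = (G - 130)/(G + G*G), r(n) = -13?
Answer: -330938767/193380 ≈ -1711.3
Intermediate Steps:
d(G) = (-130 + G)/(G + G²)
1570/d(r(-11)) + 48806/35160 = 1570/(((-130 - 13)/((-13)*(1 - 13)))) + 48806/35160 = 1570/((-1/13*(-143)/(-12))) + 48806*(1/35160) = 1570/((-1/13*(-1/12)*(-143))) + 24403/17580 = 1570/(-11/12) + 24403/17580 = 1570*(-12/11) + 24403/17580 = -18840/11 + 24403/17580 = -330938767/193380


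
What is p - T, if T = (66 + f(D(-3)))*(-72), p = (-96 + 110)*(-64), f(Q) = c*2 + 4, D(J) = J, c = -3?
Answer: 3712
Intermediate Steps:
f(Q) = -2 (f(Q) = -3*2 + 4 = -6 + 4 = -2)
p = -896 (p = 14*(-64) = -896)
T = -4608 (T = (66 - 2)*(-72) = 64*(-72) = -4608)
p - T = -896 - 1*(-4608) = -896 + 4608 = 3712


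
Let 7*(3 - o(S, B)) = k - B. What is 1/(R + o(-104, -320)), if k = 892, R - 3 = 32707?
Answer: 7/227779 ≈ 3.0732e-5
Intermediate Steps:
R = 32710 (R = 3 + 32707 = 32710)
o(S, B) = -871/7 + B/7 (o(S, B) = 3 - (892 - B)/7 = 3 + (-892/7 + B/7) = -871/7 + B/7)
1/(R + o(-104, -320)) = 1/(32710 + (-871/7 + (1/7)*(-320))) = 1/(32710 + (-871/7 - 320/7)) = 1/(32710 - 1191/7) = 1/(227779/7) = 7/227779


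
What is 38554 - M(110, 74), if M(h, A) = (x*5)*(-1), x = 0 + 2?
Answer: 38564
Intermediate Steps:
x = 2
M(h, A) = -10 (M(h, A) = (2*5)*(-1) = 10*(-1) = -10)
38554 - M(110, 74) = 38554 - 1*(-10) = 38554 + 10 = 38564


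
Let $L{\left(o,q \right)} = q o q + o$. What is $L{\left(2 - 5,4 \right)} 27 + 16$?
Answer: $-1361$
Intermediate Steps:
$L{\left(o,q \right)} = o + o q^{2}$ ($L{\left(o,q \right)} = o q q + o = o q^{2} + o = o + o q^{2}$)
$L{\left(2 - 5,4 \right)} 27 + 16 = \left(2 - 5\right) \left(1 + 4^{2}\right) 27 + 16 = \left(2 - 5\right) \left(1 + 16\right) 27 + 16 = \left(-3\right) 17 \cdot 27 + 16 = \left(-51\right) 27 + 16 = -1377 + 16 = -1361$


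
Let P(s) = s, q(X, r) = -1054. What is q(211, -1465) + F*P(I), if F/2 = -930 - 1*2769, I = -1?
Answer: 6344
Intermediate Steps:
F = -7398 (F = 2*(-930 - 1*2769) = 2*(-930 - 2769) = 2*(-3699) = -7398)
q(211, -1465) + F*P(I) = -1054 - 7398*(-1) = -1054 + 7398 = 6344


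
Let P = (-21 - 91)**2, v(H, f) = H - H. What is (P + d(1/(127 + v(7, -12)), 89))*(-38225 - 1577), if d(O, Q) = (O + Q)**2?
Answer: -13138743366784/16129 ≈ -8.1460e+8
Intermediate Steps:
v(H, f) = 0
P = 12544 (P = (-112)**2 = 12544)
(P + d(1/(127 + v(7, -12)), 89))*(-38225 - 1577) = (12544 + (1/(127 + 0) + 89)**2)*(-38225 - 1577) = (12544 + (1/127 + 89)**2)*(-39802) = (12544 + (11304/127)**2)*(-39802) = (12544 + 127780416/16129)*(-39802) = (330102592/16129)*(-39802) = -13138743366784/16129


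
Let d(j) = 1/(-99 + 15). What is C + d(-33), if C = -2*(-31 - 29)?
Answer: 10079/84 ≈ 119.99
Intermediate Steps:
C = 120 (C = -2*(-60) = 120)
d(j) = -1/84 (d(j) = 1/(-84) = -1/84)
C + d(-33) = 120 - 1/84 = 10079/84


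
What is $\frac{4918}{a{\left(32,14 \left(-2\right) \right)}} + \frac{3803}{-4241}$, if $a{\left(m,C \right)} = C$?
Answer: $- \frac{10481861}{59374} \approx -176.54$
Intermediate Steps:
$\frac{4918}{a{\left(32,14 \left(-2\right) \right)}} + \frac{3803}{-4241} = \frac{4918}{14 \left(-2\right)} + \frac{3803}{-4241} = \frac{4918}{-28} + 3803 \left(- \frac{1}{4241}\right) = 4918 \left(- \frac{1}{28}\right) - \frac{3803}{4241} = - \frac{2459}{14} - \frac{3803}{4241} = - \frac{10481861}{59374}$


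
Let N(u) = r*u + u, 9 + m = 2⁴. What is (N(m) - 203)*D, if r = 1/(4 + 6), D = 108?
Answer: -105462/5 ≈ -21092.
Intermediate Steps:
m = 7 (m = -9 + 2⁴ = -9 + 16 = 7)
r = ⅒ (r = 1/10 = ⅒ ≈ 0.10000)
N(u) = 11*u/10 (N(u) = u/10 + u = 11*u/10)
(N(m) - 203)*D = ((11/10)*7 - 203)*108 = (77/10 - 203)*108 = -1953/10*108 = -105462/5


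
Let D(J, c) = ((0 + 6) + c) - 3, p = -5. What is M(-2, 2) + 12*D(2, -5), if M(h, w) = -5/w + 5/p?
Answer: -55/2 ≈ -27.500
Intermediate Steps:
M(h, w) = -1 - 5/w (M(h, w) = -5/w + 5/(-5) = -5/w + 5*(-⅕) = -5/w - 1 = -1 - 5/w)
D(J, c) = 3 + c (D(J, c) = (6 + c) - 3 = 3 + c)
M(-2, 2) + 12*D(2, -5) = (-5 - 1*2)/2 + 12*(3 - 5) = (-5 - 2)/2 + 12*(-2) = (½)*(-7) - 24 = -7/2 - 24 = -55/2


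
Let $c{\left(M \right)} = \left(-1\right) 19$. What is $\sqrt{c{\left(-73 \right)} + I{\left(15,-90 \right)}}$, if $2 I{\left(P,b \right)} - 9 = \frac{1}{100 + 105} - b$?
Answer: $\frac{13 \sqrt{7585}}{205} \approx 5.5229$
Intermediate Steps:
$I{\left(P,b \right)} = \frac{923}{205} - \frac{b}{2}$ ($I{\left(P,b \right)} = \frac{9}{2} + \frac{\frac{1}{100 + 105} - b}{2} = \frac{9}{2} + \frac{\frac{1}{205} - b}{2} = \frac{9}{2} - \left(- \frac{1}{410} + \frac{b}{2}\right) = \frac{923}{205} - \frac{b}{2}$)
$c{\left(M \right)} = -19$
$\sqrt{c{\left(-73 \right)} + I{\left(15,-90 \right)}} = \sqrt{-19 + \left(\frac{923}{205} - -45\right)} = \sqrt{-19 + \left(\frac{923}{205} + 45\right)} = \sqrt{-19 + \frac{10148}{205}} = \sqrt{\frac{6253}{205}} = \frac{13 \sqrt{7585}}{205}$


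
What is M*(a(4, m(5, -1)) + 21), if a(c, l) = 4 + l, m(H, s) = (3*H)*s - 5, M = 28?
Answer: 140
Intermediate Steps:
m(H, s) = -5 + 3*H*s (m(H, s) = 3*H*s - 5 = -5 + 3*H*s)
M*(a(4, m(5, -1)) + 21) = 28*((4 + (-5 + 3*5*(-1))) + 21) = 28*((4 + (-5 - 15)) + 21) = 28*((4 - 20) + 21) = 28*(-16 + 21) = 28*5 = 140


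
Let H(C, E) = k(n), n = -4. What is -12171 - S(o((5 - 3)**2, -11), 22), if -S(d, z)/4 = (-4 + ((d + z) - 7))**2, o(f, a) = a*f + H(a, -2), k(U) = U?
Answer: -6695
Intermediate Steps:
H(C, E) = -4
o(f, a) = -4 + a*f (o(f, a) = a*f - 4 = -4 + a*f)
S(d, z) = -4*(-11 + d + z)**2 (S(d, z) = -4*(-4 + ((d + z) - 7))**2 = -4*(-4 + (-7 + d + z))**2 = -4*(-11 + d + z)**2)
-12171 - S(o((5 - 3)**2, -11), 22) = -12171 - (-4)*(-11 + (-4 - 11*(5 - 3)**2) + 22)**2 = -12171 - (-4)*(-11 + (-4 - 11*2**2) + 22)**2 = -12171 - (-4)*(-11 + (-4 - 11*4) + 22)**2 = -12171 - (-4)*(-11 + (-4 - 44) + 22)**2 = -12171 - (-4)*(-11 - 48 + 22)**2 = -12171 - (-4)*(-37)**2 = -12171 - (-4)*1369 = -12171 - 1*(-5476) = -12171 + 5476 = -6695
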